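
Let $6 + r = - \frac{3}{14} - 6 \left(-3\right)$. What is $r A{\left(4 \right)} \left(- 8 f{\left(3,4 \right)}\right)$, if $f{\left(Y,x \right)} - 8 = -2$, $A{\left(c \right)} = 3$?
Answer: $- \frac{11880}{7} \approx -1697.1$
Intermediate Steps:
$f{\left(Y,x \right)} = 6$ ($f{\left(Y,x \right)} = 8 - 2 = 6$)
$r = \frac{165}{14}$ ($r = -6 - \left(-18 + \frac{3}{14}\right) = -6 - - \frac{249}{14} = -6 + \left(- \frac{3}{14} + 18\right) = -6 + \frac{249}{14} = \frac{165}{14} \approx 11.786$)
$r A{\left(4 \right)} \left(- 8 f{\left(3,4 \right)}\right) = \frac{165}{14} \cdot 3 \left(\left(-8\right) 6\right) = \frac{495}{14} \left(-48\right) = - \frac{11880}{7}$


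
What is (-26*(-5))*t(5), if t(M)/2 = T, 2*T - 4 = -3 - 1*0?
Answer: 130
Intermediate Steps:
T = ½ (T = 2 + (-3 - 1*0)/2 = 2 + (-3 + 0)/2 = 2 + (½)*(-3) = 2 - 3/2 = ½ ≈ 0.50000)
t(M) = 1 (t(M) = 2*(½) = 1)
(-26*(-5))*t(5) = -26*(-5)*1 = 130*1 = 130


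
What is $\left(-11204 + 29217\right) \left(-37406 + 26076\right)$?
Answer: $-204087290$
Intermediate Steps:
$\left(-11204 + 29217\right) \left(-37406 + 26076\right) = 18013 \left(-11330\right) = -204087290$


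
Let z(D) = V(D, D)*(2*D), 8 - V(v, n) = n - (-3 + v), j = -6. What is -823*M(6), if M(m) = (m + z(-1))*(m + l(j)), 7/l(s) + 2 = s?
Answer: 33743/2 ≈ 16872.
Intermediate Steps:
l(s) = 7/(-2 + s)
V(v, n) = 5 + v - n (V(v, n) = 8 - (n - (-3 + v)) = 8 - (n + (3 - v)) = 8 - (3 + n - v) = 8 + (-3 + v - n) = 5 + v - n)
z(D) = 10*D (z(D) = (5 + D - D)*(2*D) = 5*(2*D) = 10*D)
M(m) = (-10 + m)*(-7/8 + m) (M(m) = (m + 10*(-1))*(m + 7/(-2 - 6)) = (m - 10)*(m + 7/(-8)) = (-10 + m)*(m + 7*(-⅛)) = (-10 + m)*(m - 7/8) = (-10 + m)*(-7/8 + m))
-823*M(6) = -823*(35/4 + 6² - 87/8*6) = -823*(35/4 + 36 - 261/4) = -823*(-41/2) = 33743/2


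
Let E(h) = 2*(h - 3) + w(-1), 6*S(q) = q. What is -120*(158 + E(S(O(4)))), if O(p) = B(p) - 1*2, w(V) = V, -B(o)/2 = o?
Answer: -17720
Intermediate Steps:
B(o) = -2*o
O(p) = -2 - 2*p (O(p) = -2*p - 1*2 = -2*p - 2 = -2 - 2*p)
S(q) = q/6
E(h) = -7 + 2*h (E(h) = 2*(h - 3) - 1 = 2*(-3 + h) - 1 = (-6 + 2*h) - 1 = -7 + 2*h)
-120*(158 + E(S(O(4)))) = -120*(158 + (-7 + 2*((-2 - 2*4)/6))) = -120*(158 + (-7 + 2*((-2 - 8)/6))) = -120*(158 + (-7 + 2*((⅙)*(-10)))) = -120*(158 + (-7 + 2*(-5/3))) = -120*(158 + (-7 - 10/3)) = -120*(158 - 31/3) = -120*443/3 = -17720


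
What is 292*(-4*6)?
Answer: -7008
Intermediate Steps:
292*(-4*6) = 292*(-24) = -7008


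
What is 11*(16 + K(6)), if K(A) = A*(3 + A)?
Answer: 770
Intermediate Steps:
11*(16 + K(6)) = 11*(16 + 6*(3 + 6)) = 11*(16 + 6*9) = 11*(16 + 54) = 11*70 = 770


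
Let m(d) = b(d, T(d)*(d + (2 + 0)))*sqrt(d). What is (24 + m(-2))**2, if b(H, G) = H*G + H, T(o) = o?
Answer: 568 - 96*I*sqrt(2) ≈ 568.0 - 135.76*I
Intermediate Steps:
b(H, G) = H + G*H (b(H, G) = G*H + H = H + G*H)
m(d) = d**(3/2)*(1 + d*(2 + d)) (m(d) = (d*(1 + d*(d + (2 + 0))))*sqrt(d) = (d*(1 + d*(d + 2)))*sqrt(d) = (d*(1 + d*(2 + d)))*sqrt(d) = d**(3/2)*(1 + d*(2 + d)))
(24 + m(-2))**2 = (24 + (-2)**(3/2)*(1 - 2*(2 - 2)))**2 = (24 + (-2*I*sqrt(2))*(1 - 2*0))**2 = (24 + (-2*I*sqrt(2))*(1 + 0))**2 = (24 - 2*I*sqrt(2)*1)**2 = (24 - 2*I*sqrt(2))**2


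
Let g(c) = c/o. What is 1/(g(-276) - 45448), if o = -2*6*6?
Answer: -6/272665 ≈ -2.2005e-5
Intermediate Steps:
o = -72 (o = -12*6 = -72)
g(c) = -c/72 (g(c) = c/(-72) = c*(-1/72) = -c/72)
1/(g(-276) - 45448) = 1/(-1/72*(-276) - 45448) = 1/(23/6 - 45448) = 1/(-272665/6) = -6/272665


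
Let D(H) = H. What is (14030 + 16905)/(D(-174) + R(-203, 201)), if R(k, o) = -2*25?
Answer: -30935/224 ≈ -138.10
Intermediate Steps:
R(k, o) = -50
(14030 + 16905)/(D(-174) + R(-203, 201)) = (14030 + 16905)/(-174 - 50) = 30935/(-224) = 30935*(-1/224) = -30935/224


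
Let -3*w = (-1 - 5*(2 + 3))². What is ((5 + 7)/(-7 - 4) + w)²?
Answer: 55830784/1089 ≈ 51268.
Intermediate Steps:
w = -676/3 (w = -(-1 - 5*(2 + 3))²/3 = -(-1 - 5*5)²/3 = -(-1 - 25)²/3 = -⅓*(-26)² = -⅓*676 = -676/3 ≈ -225.33)
((5 + 7)/(-7 - 4) + w)² = ((5 + 7)/(-7 - 4) - 676/3)² = (12/(-11) - 676/3)² = (12*(-1/11) - 676/3)² = (-12/11 - 676/3)² = (-7472/33)² = 55830784/1089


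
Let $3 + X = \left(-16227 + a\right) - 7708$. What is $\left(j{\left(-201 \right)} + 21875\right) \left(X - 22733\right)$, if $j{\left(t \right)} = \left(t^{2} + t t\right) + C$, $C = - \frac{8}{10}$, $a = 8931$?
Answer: $-3874999788$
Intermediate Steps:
$C = - \frac{4}{5}$ ($C = \left(-8\right) \frac{1}{10} = - \frac{4}{5} \approx -0.8$)
$X = -15007$ ($X = -3 + \left(\left(-16227 + 8931\right) - 7708\right) = -3 - 15004 = -15007$)
$j{\left(t \right)} = - \frac{4}{5} + 2 t^{2}$ ($j{\left(t \right)} = \left(t^{2} + t t\right) - \frac{4}{5} = \left(t^{2} + t^{2}\right) - \frac{4}{5} = 2 t^{2} - \frac{4}{5} = - \frac{4}{5} + 2 t^{2}$)
$\left(j{\left(-201 \right)} + 21875\right) \left(X - 22733\right) = \left(\left(- \frac{4}{5} + 2 \left(-201\right)^{2}\right) + 21875\right) \left(-15007 - 22733\right) = \left(\left(- \frac{4}{5} + 2 \cdot 40401\right) + 21875\right) \left(-37740\right) = \left(\left(- \frac{4}{5} + 80802\right) + 21875\right) \left(-37740\right) = \left(\frac{404006}{5} + 21875\right) \left(-37740\right) = \frac{513381}{5} \left(-37740\right) = -3874999788$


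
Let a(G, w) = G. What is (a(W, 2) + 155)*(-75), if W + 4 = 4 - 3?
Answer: -11400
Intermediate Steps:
W = -3 (W = -4 + (4 - 3) = -4 + 1 = -3)
(a(W, 2) + 155)*(-75) = (-3 + 155)*(-75) = 152*(-75) = -11400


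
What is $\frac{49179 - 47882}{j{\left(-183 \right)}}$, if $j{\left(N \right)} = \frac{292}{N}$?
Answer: $- \frac{237351}{292} \approx -812.85$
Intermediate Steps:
$\frac{49179 - 47882}{j{\left(-183 \right)}} = \frac{49179 - 47882}{292 \frac{1}{-183}} = \frac{1297}{292 \left(- \frac{1}{183}\right)} = \frac{1297}{- \frac{292}{183}} = 1297 \left(- \frac{183}{292}\right) = - \frac{237351}{292}$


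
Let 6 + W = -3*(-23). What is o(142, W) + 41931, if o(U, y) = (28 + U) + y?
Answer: 42164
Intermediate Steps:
W = 63 (W = -6 - 3*(-23) = -6 + 69 = 63)
o(U, y) = 28 + U + y
o(142, W) + 41931 = (28 + 142 + 63) + 41931 = 233 + 41931 = 42164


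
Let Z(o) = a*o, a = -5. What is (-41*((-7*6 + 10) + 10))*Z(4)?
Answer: -18040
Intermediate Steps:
Z(o) = -5*o
(-41*((-7*6 + 10) + 10))*Z(4) = (-41*((-7*6 + 10) + 10))*(-5*4) = -41*((-42 + 10) + 10)*(-20) = -41*(-32 + 10)*(-20) = -41*(-22)*(-20) = 902*(-20) = -18040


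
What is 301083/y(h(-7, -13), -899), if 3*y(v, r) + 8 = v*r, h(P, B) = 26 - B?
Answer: -903249/35069 ≈ -25.756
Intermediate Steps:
y(v, r) = -8/3 + r*v/3 (y(v, r) = -8/3 + (v*r)/3 = -8/3 + (r*v)/3 = -8/3 + r*v/3)
301083/y(h(-7, -13), -899) = 301083/(-8/3 + (⅓)*(-899)*(26 - 1*(-13))) = 301083/(-8/3 + (⅓)*(-899)*(26 + 13)) = 301083/(-8/3 + (⅓)*(-899)*39) = 301083/(-8/3 - 11687) = 301083/(-35069/3) = 301083*(-3/35069) = -903249/35069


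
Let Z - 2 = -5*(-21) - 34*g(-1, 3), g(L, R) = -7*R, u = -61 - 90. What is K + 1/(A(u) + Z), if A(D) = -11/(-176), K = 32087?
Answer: 421526935/13137 ≈ 32087.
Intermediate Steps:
u = -151
A(D) = 1/16 (A(D) = -11*(-1/176) = 1/16)
Z = 821 (Z = 2 + (-5*(-21) - (-238)*3) = 2 + (105 - 34*(-21)) = 2 + (105 + 714) = 2 + 819 = 821)
K + 1/(A(u) + Z) = 32087 + 1/(1/16 + 821) = 32087 + 1/(13137/16) = 32087 + 16/13137 = 421526935/13137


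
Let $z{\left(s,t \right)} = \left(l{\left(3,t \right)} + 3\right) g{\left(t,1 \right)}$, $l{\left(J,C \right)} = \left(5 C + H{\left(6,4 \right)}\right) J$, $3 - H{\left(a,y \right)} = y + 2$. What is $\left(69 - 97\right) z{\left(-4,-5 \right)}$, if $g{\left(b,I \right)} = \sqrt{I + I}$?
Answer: $2268 \sqrt{2} \approx 3207.4$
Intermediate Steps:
$H{\left(a,y \right)} = 1 - y$ ($H{\left(a,y \right)} = 3 - \left(y + 2\right) = 3 - \left(2 + y\right) = 1 - y$)
$g{\left(b,I \right)} = \sqrt{2} \sqrt{I}$ ($g{\left(b,I \right)} = \sqrt{2 I} = \sqrt{2} \sqrt{I}$)
$l{\left(J,C \right)} = J \left(-3 + 5 C\right)$ ($l{\left(J,C \right)} = \left(5 C + \left(1 - 4\right)\right) J = \left(5 C - 3\right) J = \left(-3 + 5 C\right) J = J \left(-3 + 5 C\right)$)
$z{\left(s,t \right)} = \sqrt{2} \left(-6 + 15 t\right)$ ($z{\left(s,t \right)} = \left(3 \left(-3 + 5 t\right) + 3\right) \sqrt{2} \sqrt{1} = \left(\left(-9 + 15 t\right) + 3\right) \sqrt{2} \cdot 1 = \left(-6 + 15 t\right) \sqrt{2} = \sqrt{2} \left(-6 + 15 t\right)$)
$\left(69 - 97\right) z{\left(-4,-5 \right)} = \left(69 - 97\right) \sqrt{2} \left(-6 + 15 \left(-5\right)\right) = - 28 \sqrt{2} \left(-6 - 75\right) = - 28 \sqrt{2} \left(-81\right) = - 28 \left(- 81 \sqrt{2}\right) = 2268 \sqrt{2}$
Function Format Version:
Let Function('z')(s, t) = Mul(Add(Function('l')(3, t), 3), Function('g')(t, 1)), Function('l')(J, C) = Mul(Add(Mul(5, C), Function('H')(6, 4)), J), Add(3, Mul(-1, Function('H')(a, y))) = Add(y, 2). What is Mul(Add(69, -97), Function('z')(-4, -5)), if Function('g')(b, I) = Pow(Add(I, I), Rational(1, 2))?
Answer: Mul(2268, Pow(2, Rational(1, 2))) ≈ 3207.4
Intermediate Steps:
Function('H')(a, y) = Add(1, Mul(-1, y)) (Function('H')(a, y) = Add(3, Mul(-1, Add(y, 2))) = Add(3, Mul(-1, Add(2, y))) = Add(3, Add(-2, Mul(-1, y))) = Add(1, Mul(-1, y)))
Function('g')(b, I) = Mul(Pow(2, Rational(1, 2)), Pow(I, Rational(1, 2))) (Function('g')(b, I) = Pow(Mul(2, I), Rational(1, 2)) = Mul(Pow(2, Rational(1, 2)), Pow(I, Rational(1, 2))))
Function('l')(J, C) = Mul(J, Add(-3, Mul(5, C))) (Function('l')(J, C) = Mul(Add(Mul(5, C), Add(1, Mul(-1, 4))), J) = Mul(Add(Mul(5, C), Add(1, -4)), J) = Mul(Add(Mul(5, C), -3), J) = Mul(Add(-3, Mul(5, C)), J) = Mul(J, Add(-3, Mul(5, C))))
Function('z')(s, t) = Mul(Pow(2, Rational(1, 2)), Add(-6, Mul(15, t))) (Function('z')(s, t) = Mul(Add(Mul(3, Add(-3, Mul(5, t))), 3), Mul(Pow(2, Rational(1, 2)), Pow(1, Rational(1, 2)))) = Mul(Add(Add(-9, Mul(15, t)), 3), Mul(Pow(2, Rational(1, 2)), 1)) = Mul(Add(-6, Mul(15, t)), Pow(2, Rational(1, 2))) = Mul(Pow(2, Rational(1, 2)), Add(-6, Mul(15, t))))
Mul(Add(69, -97), Function('z')(-4, -5)) = Mul(Add(69, -97), Mul(Pow(2, Rational(1, 2)), Add(-6, Mul(15, -5)))) = Mul(-28, Mul(Pow(2, Rational(1, 2)), Add(-6, -75))) = Mul(-28, Mul(Pow(2, Rational(1, 2)), -81)) = Mul(-28, Mul(-81, Pow(2, Rational(1, 2)))) = Mul(2268, Pow(2, Rational(1, 2)))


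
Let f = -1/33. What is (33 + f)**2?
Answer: 1183744/1089 ≈ 1087.0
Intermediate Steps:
f = -1/33 (f = -1*1/33 = -1/33 ≈ -0.030303)
(33 + f)**2 = (33 - 1/33)**2 = (1088/33)**2 = 1183744/1089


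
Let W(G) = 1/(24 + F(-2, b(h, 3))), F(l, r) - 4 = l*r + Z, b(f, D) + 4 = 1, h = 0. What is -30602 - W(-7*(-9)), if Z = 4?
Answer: -1162877/38 ≈ -30602.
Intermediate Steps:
b(f, D) = -3 (b(f, D) = -4 + 1 = -3)
F(l, r) = 8 + l*r (F(l, r) = 4 + (l*r + 4) = 4 + (4 + l*r) = 8 + l*r)
W(G) = 1/38 (W(G) = 1/(24 + (8 - 2*(-3))) = 1/(24 + (8 + 6)) = 1/(24 + 14) = 1/38)
-30602 - W(-7*(-9)) = -30602 - 1*1/38 = -30602 - 1/38 = -1162877/38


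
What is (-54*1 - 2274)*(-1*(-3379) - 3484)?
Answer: 244440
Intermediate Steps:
(-54*1 - 2274)*(-1*(-3379) - 3484) = (-54 - 2274)*(3379 - 3484) = -2328*(-105) = 244440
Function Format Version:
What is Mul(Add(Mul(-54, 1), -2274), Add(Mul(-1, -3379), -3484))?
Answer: 244440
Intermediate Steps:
Mul(Add(Mul(-54, 1), -2274), Add(Mul(-1, -3379), -3484)) = Mul(Add(-54, -2274), Add(3379, -3484)) = Mul(-2328, -105) = 244440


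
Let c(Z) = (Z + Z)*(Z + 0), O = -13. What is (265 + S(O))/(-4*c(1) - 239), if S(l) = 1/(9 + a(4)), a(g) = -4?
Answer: -102/95 ≈ -1.0737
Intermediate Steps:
S(l) = ⅕ (S(l) = 1/(9 - 4) = 1/5 = ⅕)
c(Z) = 2*Z² (c(Z) = (2*Z)*Z = 2*Z²)
(265 + S(O))/(-4*c(1) - 239) = (265 + ⅕)/(-8*1² - 239) = 1326/(5*(-8 - 239)) = (1326/5)/(-247) = (1326/5)*(-1/247) = -102/95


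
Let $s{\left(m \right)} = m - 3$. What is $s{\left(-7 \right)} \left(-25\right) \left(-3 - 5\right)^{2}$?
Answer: $16000$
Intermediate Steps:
$s{\left(m \right)} = -3 + m$ ($s{\left(m \right)} = m - 3 = -3 + m$)
$s{\left(-7 \right)} \left(-25\right) \left(-3 - 5\right)^{2} = \left(-3 - 7\right) \left(-25\right) \left(-3 - 5\right)^{2} = \left(-10\right) \left(-25\right) \left(-8\right)^{2} = 250 \cdot 64 = 16000$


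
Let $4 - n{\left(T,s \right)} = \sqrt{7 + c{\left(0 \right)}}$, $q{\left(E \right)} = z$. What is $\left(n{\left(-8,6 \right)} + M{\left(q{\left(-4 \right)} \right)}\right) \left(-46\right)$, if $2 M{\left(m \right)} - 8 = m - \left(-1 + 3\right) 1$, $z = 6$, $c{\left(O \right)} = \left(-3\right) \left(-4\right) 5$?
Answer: $-460 + 46 \sqrt{67} \approx -83.474$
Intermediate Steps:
$c{\left(O \right)} = 60$ ($c{\left(O \right)} = 12 \cdot 5 = 60$)
$q{\left(E \right)} = 6$
$n{\left(T,s \right)} = 4 - \sqrt{67}$ ($n{\left(T,s \right)} = 4 - \sqrt{7 + 60} = 4 - \sqrt{67}$)
$M{\left(m \right)} = 3 + \frac{m}{2}$ ($M{\left(m \right)} = 4 + \frac{m - \left(-1 + 3\right) 1}{2} = 4 + \frac{m - 2 \cdot 1}{2} = 4 + \frac{m - 2}{2} = 4 + \frac{-2 + m}{2} = 4 + \left(-1 + \frac{m}{2}\right) = 3 + \frac{m}{2}$)
$\left(n{\left(-8,6 \right)} + M{\left(q{\left(-4 \right)} \right)}\right) \left(-46\right) = \left(\left(4 - \sqrt{67}\right) + \left(3 + \frac{1}{2} \cdot 6\right)\right) \left(-46\right) = \left(\left(4 - \sqrt{67}\right) + \left(3 + 3\right)\right) \left(-46\right) = \left(\left(4 - \sqrt{67}\right) + 6\right) \left(-46\right) = \left(10 - \sqrt{67}\right) \left(-46\right) = -460 + 46 \sqrt{67}$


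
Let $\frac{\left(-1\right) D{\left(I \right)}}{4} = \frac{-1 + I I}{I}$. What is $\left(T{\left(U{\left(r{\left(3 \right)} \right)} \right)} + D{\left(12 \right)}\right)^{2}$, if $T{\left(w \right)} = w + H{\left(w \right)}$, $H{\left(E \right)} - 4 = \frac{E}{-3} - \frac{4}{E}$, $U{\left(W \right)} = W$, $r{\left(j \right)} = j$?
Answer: $1849$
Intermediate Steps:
$H{\left(E \right)} = 4 - \frac{4}{E} - \frac{E}{3}$ ($H{\left(E \right)} = 4 + \left(\frac{E}{-3} - \frac{4}{E}\right) = 4 + \left(E \left(- \frac{1}{3}\right) - \frac{4}{E}\right) = 4 - \left(\frac{4}{E} + \frac{E}{3}\right) = 4 - \frac{4}{E} - \frac{E}{3}$)
$D{\left(I \right)} = - \frac{4 \left(-1 + I^{2}\right)}{I}$ ($D{\left(I \right)} = - 4 \frac{-1 + I I}{I} = - 4 \frac{-1 + I^{2}}{I} = - \frac{4 \left(-1 + I^{2}\right)}{I}$)
$T{\left(w \right)} = 4 - \frac{4}{w} + \frac{2 w}{3}$ ($T{\left(w \right)} = w - \left(-4 + \frac{4}{w} + \frac{w}{3}\right) = 4 - \frac{4}{w} + \frac{2 w}{3}$)
$\left(T{\left(U{\left(r{\left(3 \right)} \right)} \right)} + D{\left(12 \right)}\right)^{2} = \left(\left(4 - \frac{4}{3} + \frac{2}{3} \cdot 3\right) + \left(\left(-4\right) 12 + \frac{4}{12}\right)\right)^{2} = \left(\left(4 - \frac{4}{3} + 2\right) + \left(-48 + 4 \cdot \frac{1}{12}\right)\right)^{2} = \left(\left(4 - \frac{4}{3} + 2\right) + \left(-48 + \frac{1}{3}\right)\right)^{2} = \left(\frac{14}{3} - \frac{143}{3}\right)^{2} = \left(-43\right)^{2} = 1849$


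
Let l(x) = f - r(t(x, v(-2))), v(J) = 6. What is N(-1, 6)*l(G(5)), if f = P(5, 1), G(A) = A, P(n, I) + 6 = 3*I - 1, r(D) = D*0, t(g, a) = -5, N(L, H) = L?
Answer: 4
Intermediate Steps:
r(D) = 0
P(n, I) = -7 + 3*I (P(n, I) = -6 + (3*I - 1) = -6 + (-1 + 3*I) = -7 + 3*I)
f = -4 (f = -7 + 3*1 = -7 + 3 = -4)
l(x) = -4 (l(x) = -4 - 1*0 = -4 + 0 = -4)
N(-1, 6)*l(G(5)) = -1*(-4) = 4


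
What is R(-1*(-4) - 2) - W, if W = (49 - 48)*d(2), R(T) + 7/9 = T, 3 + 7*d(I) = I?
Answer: 86/63 ≈ 1.3651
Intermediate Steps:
d(I) = -3/7 + I/7
R(T) = -7/9 + T
W = -1/7 (W = (49 - 48)*(-3/7 + (1/7)*2) = 1*(-3/7 + 2/7) = 1*(-1/7) = -1/7 ≈ -0.14286)
R(-1*(-4) - 2) - W = (-7/9 + (-1*(-4) - 2)) - 1*(-1/7) = (-7/9 + (4 - 2)) + 1/7 = (-7/9 + 2) + 1/7 = 11/9 + 1/7 = 86/63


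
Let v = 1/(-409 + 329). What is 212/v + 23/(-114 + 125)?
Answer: -186537/11 ≈ -16958.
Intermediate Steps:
v = -1/80 (v = 1/(-80) = -1/80 ≈ -0.012500)
212/v + 23/(-114 + 125) = 212/(-1/80) + 23/(-114 + 125) = 212*(-80) + 23/11 = -16960 + 23*(1/11) = -16960 + 23/11 = -186537/11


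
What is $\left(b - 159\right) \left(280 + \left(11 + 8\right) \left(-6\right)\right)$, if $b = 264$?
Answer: $17430$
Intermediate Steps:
$\left(b - 159\right) \left(280 + \left(11 + 8\right) \left(-6\right)\right) = \left(264 - 159\right) \left(280 + \left(11 + 8\right) \left(-6\right)\right) = 105 \left(280 + 19 \left(-6\right)\right) = 105 \left(280 - 114\right) = 105 \cdot 166 = 17430$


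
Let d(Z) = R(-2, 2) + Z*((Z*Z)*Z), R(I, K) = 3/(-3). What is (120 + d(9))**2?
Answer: 44622400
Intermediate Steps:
R(I, K) = -1 (R(I, K) = 3*(-1/3) = -1)
d(Z) = -1 + Z**4 (d(Z) = -1 + Z*((Z*Z)*Z) = -1 + Z*(Z**2*Z) = -1 + Z*Z**3 = -1 + Z**4)
(120 + d(9))**2 = (120 + (-1 + 9**4))**2 = (120 + (-1 + 6561))**2 = (120 + 6560)**2 = 6680**2 = 44622400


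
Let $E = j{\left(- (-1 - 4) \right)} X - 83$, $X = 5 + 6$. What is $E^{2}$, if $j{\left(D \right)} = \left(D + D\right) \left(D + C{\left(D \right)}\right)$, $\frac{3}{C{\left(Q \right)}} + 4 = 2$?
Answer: $91204$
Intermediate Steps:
$C{\left(Q \right)} = - \frac{3}{2}$ ($C{\left(Q \right)} = \frac{3}{-4 + 2} = \frac{3}{-2} = 3 \left(- \frac{1}{2}\right) = - \frac{3}{2}$)
$X = 11$
$j{\left(D \right)} = 2 D \left(- \frac{3}{2} + D\right)$ ($j{\left(D \right)} = \left(D + D\right) \left(D - \frac{3}{2}\right) = 2 D \left(- \frac{3}{2} + D\right)$)
$E = 302$ ($E = - (-1 - 4) \left(-3 + 2 \left(- (-1 - 4)\right)\right) 11 - 83 = \left(-1\right) \left(-5\right) \left(-3 + 2 \left(\left(-1\right) \left(-5\right)\right)\right) 11 - 83 = 5 \left(-3 + 2 \cdot 5\right) 11 - 83 = 5 \left(-3 + 10\right) 11 - 83 = 5 \cdot 7 \cdot 11 - 83 = 35 \cdot 11 - 83 = 385 - 83 = 302$)
$E^{2} = 302^{2} = 91204$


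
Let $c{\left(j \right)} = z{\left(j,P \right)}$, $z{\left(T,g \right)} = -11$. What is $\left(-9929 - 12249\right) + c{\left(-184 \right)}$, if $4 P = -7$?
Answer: $-22189$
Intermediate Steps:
$P = - \frac{7}{4}$ ($P = \frac{1}{4} \left(-7\right) = - \frac{7}{4} \approx -1.75$)
$c{\left(j \right)} = -11$
$\left(-9929 - 12249\right) + c{\left(-184 \right)} = \left(-9929 - 12249\right) - 11 = -22178 - 11 = -22189$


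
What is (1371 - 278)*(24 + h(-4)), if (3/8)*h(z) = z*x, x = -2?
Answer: 148648/3 ≈ 49549.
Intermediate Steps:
h(z) = -16*z/3 (h(z) = 8*(z*(-2))/3 = 8*(-2*z)/3 = -16*z/3)
(1371 - 278)*(24 + h(-4)) = (1371 - 278)*(24 - 16/3*(-4)) = 1093*(24 + 64/3) = 1093*(136/3) = 148648/3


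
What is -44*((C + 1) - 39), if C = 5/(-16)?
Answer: 6743/4 ≈ 1685.8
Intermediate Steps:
C = -5/16 (C = 5*(-1/16) = -5/16 ≈ -0.31250)
-44*((C + 1) - 39) = -44*((-5/16 + 1) - 39) = -44*(11/16 - 39) = -44*(-613/16) = 6743/4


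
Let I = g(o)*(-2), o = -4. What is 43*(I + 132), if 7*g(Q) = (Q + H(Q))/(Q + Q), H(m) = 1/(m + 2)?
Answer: 317469/56 ≈ 5669.1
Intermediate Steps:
H(m) = 1/(2 + m)
g(Q) = (Q + 1/(2 + Q))/(14*Q) (g(Q) = ((Q + 1/(2 + Q))/(Q + Q))/7 = ((Q + 1/(2 + Q))/((2*Q)))/7 = ((Q + 1/(2 + Q))*(1/(2*Q)))/7 = ((Q + 1/(2 + Q))/(2*Q))/7 = (Q + 1/(2 + Q))/(14*Q))
I = -9/56 (I = ((1/14)*(1 - 4*(2 - 4))/(-4*(2 - 4)))*(-2) = ((1/14)*(-¼)*(1 - 4*(-2))/(-2))*(-2) = ((1/14)*(-¼)*(-½)*(1 + 8))*(-2) = ((1/14)*(-¼)*(-½)*9)*(-2) = (9/112)*(-2) = -9/56 ≈ -0.16071)
43*(I + 132) = 43*(-9/56 + 132) = 43*(7383/56) = 317469/56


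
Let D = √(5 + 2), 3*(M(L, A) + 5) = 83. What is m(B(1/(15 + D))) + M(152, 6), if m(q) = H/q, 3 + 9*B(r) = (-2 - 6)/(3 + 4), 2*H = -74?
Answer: 8965/87 ≈ 103.05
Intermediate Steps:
H = -37 (H = (½)*(-74) = -37)
M(L, A) = 68/3 (M(L, A) = -5 + (⅓)*83 = -5 + 83/3 = 68/3)
D = √7 ≈ 2.6458
B(r) = -29/63 (B(r) = -⅓ + ((-2 - 6)/(3 + 4))/9 = -⅓ + (-8/7)/9 = -⅓ + (-8*⅐)/9 = -⅓ + (⅑)*(-8/7) = -⅓ - 8/63 = -29/63)
m(q) = -37/q
m(B(1/(15 + D))) + M(152, 6) = -37/(-29/63) + 68/3 = -37*(-63/29) + 68/3 = 2331/29 + 68/3 = 8965/87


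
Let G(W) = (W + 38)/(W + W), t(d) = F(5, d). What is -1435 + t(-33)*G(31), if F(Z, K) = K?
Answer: -91247/62 ≈ -1471.7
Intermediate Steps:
t(d) = d
G(W) = (38 + W)/(2*W) (G(W) = (38 + W)/((2*W)) = (38 + W)*(1/(2*W)) = (38 + W)/(2*W))
-1435 + t(-33)*G(31) = -1435 - 33*(38 + 31)/(2*31) = -1435 - 33*69/(2*31) = -1435 - 33*69/62 = -1435 - 2277/62 = -91247/62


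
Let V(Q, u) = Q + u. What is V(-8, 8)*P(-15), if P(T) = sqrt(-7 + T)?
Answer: 0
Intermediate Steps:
V(-8, 8)*P(-15) = (-8 + 8)*sqrt(-7 - 15) = 0*sqrt(-22) = 0*(I*sqrt(22)) = 0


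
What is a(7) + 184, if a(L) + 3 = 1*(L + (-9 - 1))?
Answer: 178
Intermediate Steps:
a(L) = -13 + L (a(L) = -3 + 1*(L + (-9 - 1)) = -3 + 1*(L - 10) = -3 + 1*(-10 + L) = -3 + (-10 + L) = -13 + L)
a(7) + 184 = (-13 + 7) + 184 = -6 + 184 = 178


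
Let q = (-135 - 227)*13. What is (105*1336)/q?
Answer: -70140/2353 ≈ -29.809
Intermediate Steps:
q = -4706 (q = -362*13 = -4706)
(105*1336)/q = (105*1336)/(-4706) = 140280*(-1/4706) = -70140/2353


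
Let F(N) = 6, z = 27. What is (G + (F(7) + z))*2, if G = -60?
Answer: -54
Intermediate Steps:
(G + (F(7) + z))*2 = (-60 + (6 + 27))*2 = (-60 + 33)*2 = -27*2 = -54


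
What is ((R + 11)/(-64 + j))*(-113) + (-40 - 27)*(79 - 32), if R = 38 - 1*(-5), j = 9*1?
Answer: -167093/55 ≈ -3038.1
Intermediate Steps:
j = 9
R = 43 (R = 38 + 5 = 43)
((R + 11)/(-64 + j))*(-113) + (-40 - 27)*(79 - 32) = ((43 + 11)/(-64 + 9))*(-113) + (-40 - 27)*(79 - 32) = (54/(-55))*(-113) - 67*47 = (54*(-1/55))*(-113) - 3149 = -54/55*(-113) - 3149 = 6102/55 - 3149 = -167093/55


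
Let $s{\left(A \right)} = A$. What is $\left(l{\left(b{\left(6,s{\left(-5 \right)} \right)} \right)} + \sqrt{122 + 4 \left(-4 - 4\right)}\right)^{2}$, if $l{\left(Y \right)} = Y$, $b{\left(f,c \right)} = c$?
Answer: $115 - 30 \sqrt{10} \approx 20.132$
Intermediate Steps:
$\left(l{\left(b{\left(6,s{\left(-5 \right)} \right)} \right)} + \sqrt{122 + 4 \left(-4 - 4\right)}\right)^{2} = \left(-5 + \sqrt{122 + 4 \left(-4 - 4\right)}\right)^{2} = \left(-5 + \sqrt{122 + 4 \left(-8\right)}\right)^{2} = \left(-5 + \sqrt{122 - 32}\right)^{2} = \left(-5 + \sqrt{90}\right)^{2} = \left(-5 + 3 \sqrt{10}\right)^{2}$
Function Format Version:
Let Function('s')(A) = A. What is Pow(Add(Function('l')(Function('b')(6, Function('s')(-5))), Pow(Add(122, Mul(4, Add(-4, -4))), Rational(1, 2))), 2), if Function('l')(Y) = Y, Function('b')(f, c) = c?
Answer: Add(115, Mul(-30, Pow(10, Rational(1, 2)))) ≈ 20.132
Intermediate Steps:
Pow(Add(Function('l')(Function('b')(6, Function('s')(-5))), Pow(Add(122, Mul(4, Add(-4, -4))), Rational(1, 2))), 2) = Pow(Add(-5, Pow(Add(122, Mul(4, Add(-4, -4))), Rational(1, 2))), 2) = Pow(Add(-5, Pow(Add(122, Mul(4, -8)), Rational(1, 2))), 2) = Pow(Add(-5, Pow(Add(122, -32), Rational(1, 2))), 2) = Pow(Add(-5, Pow(90, Rational(1, 2))), 2) = Pow(Add(-5, Mul(3, Pow(10, Rational(1, 2)))), 2)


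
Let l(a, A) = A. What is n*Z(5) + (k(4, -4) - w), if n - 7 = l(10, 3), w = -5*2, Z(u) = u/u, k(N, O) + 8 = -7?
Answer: 5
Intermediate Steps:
k(N, O) = -15 (k(N, O) = -8 - 7 = -15)
Z(u) = 1
w = -10
n = 10 (n = 7 + 3 = 10)
n*Z(5) + (k(4, -4) - w) = 10*1 + (-15 - 1*(-10)) = 10 + (-15 + 10) = 10 - 5 = 5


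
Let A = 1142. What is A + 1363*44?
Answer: 61114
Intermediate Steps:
A + 1363*44 = 1142 + 1363*44 = 1142 + 59972 = 61114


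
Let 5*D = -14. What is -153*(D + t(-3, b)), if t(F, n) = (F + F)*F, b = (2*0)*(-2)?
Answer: -11628/5 ≈ -2325.6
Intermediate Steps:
D = -14/5 (D = (⅕)*(-14) = -14/5 ≈ -2.8000)
b = 0 (b = 0*(-2) = 0)
t(F, n) = 2*F² (t(F, n) = (2*F)*F = 2*F²)
-153*(D + t(-3, b)) = -153*(-14/5 + 2*(-3)²) = -153*(-14/5 + 2*9) = -153*(-14/5 + 18) = -153*76/5 = -11628/5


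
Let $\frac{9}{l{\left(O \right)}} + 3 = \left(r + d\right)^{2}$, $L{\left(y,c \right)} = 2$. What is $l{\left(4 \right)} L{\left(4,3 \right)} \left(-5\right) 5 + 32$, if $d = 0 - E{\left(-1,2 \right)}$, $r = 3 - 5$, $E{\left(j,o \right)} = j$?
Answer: $257$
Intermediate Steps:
$r = -2$ ($r = 3 - 5 = -2$)
$d = 1$ ($d = 0 - -1 = 0 + 1 = 1$)
$l{\left(O \right)} = - \frac{9}{2}$ ($l{\left(O \right)} = \frac{9}{-3 + \left(-2 + 1\right)^{2}} = \frac{9}{-3 + \left(-1\right)^{2}} = \frac{9}{-3 + 1} = \frac{9}{-2} = 9 \left(- \frac{1}{2}\right) = - \frac{9}{2}$)
$l{\left(4 \right)} L{\left(4,3 \right)} \left(-5\right) 5 + 32 = - \frac{9 \cdot 2 \left(-5\right) 5}{2} + 32 = - \frac{9 \left(\left(-10\right) 5\right)}{2} + 32 = \left(- \frac{9}{2}\right) \left(-50\right) + 32 = 225 + 32 = 257$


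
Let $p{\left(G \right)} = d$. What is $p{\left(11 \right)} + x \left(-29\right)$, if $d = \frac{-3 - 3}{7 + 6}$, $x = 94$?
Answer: $- \frac{35444}{13} \approx -2726.5$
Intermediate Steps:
$d = - \frac{6}{13} \approx -0.46154$
$p{\left(G \right)} = - \frac{6}{13}$
$p{\left(11 \right)} + x \left(-29\right) = - \frac{6}{13} + 94 \left(-29\right) = - \frac{6}{13} - 2726 = - \frac{35444}{13}$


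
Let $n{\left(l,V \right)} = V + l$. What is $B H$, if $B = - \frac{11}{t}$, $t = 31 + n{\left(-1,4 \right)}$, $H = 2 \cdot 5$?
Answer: $- \frac{55}{17} \approx -3.2353$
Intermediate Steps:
$H = 10$
$t = 34$ ($t = 31 + \left(4 - 1\right) = 31 + 3 = 34$)
$B = - \frac{11}{34} \approx -0.32353$
$B H = \left(- \frac{11}{34}\right) 10 = - \frac{55}{17}$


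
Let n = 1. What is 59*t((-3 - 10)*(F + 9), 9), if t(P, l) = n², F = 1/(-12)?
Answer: 59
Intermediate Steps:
F = -1/12 ≈ -0.083333
t(P, l) = 1 (t(P, l) = 1² = 1)
59*t((-3 - 10)*(F + 9), 9) = 59*1 = 59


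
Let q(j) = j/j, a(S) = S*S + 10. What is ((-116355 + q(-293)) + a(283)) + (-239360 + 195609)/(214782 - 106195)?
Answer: -3936865436/108587 ≈ -36255.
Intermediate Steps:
a(S) = 10 + S² (a(S) = S² + 10 = 10 + S²)
q(j) = 1
((-116355 + q(-293)) + a(283)) + (-239360 + 195609)/(214782 - 106195) = ((-116355 + 1) + (10 + 283²)) + (-239360 + 195609)/(214782 - 106195) = (-116354 + (10 + 80089)) - 43751/108587 = (-116354 + 80099) - 43751*1/108587 = -36255 - 43751/108587 = -3936865436/108587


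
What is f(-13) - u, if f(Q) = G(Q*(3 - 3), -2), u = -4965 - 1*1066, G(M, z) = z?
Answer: 6029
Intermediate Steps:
u = -6031 (u = -4965 - 1066 = -6031)
f(Q) = -2
f(-13) - u = -2 - 1*(-6031) = -2 + 6031 = 6029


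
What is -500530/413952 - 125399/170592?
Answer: -238360383/122598784 ≈ -1.9442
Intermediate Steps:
-500530/413952 - 125399/170592 = -500530*1/413952 - 125399*1/170592 = -250265/206976 - 125399/170592 = -238360383/122598784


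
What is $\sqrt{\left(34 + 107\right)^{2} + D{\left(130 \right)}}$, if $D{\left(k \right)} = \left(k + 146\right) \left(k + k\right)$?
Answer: $\sqrt{91641} \approx 302.72$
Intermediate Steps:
$D{\left(k \right)} = 2 k \left(146 + k\right)$ ($D{\left(k \right)} = \left(146 + k\right) 2 k = 2 k \left(146 + k\right)$)
$\sqrt{\left(34 + 107\right)^{2} + D{\left(130 \right)}} = \sqrt{\left(34 + 107\right)^{2} + 2 \cdot 130 \left(146 + 130\right)} = \sqrt{141^{2} + 2 \cdot 130 \cdot 276} = \sqrt{19881 + 71760} = \sqrt{91641}$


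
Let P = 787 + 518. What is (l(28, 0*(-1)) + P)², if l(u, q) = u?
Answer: 1776889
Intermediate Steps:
P = 1305
(l(28, 0*(-1)) + P)² = (28 + 1305)² = 1333² = 1776889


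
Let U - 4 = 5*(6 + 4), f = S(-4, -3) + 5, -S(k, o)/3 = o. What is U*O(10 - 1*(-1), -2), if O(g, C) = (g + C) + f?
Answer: 1242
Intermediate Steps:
S(k, o) = -3*o
f = 14 (f = -3*(-3) + 5 = 9 + 5 = 14)
O(g, C) = 14 + C + g (O(g, C) = (g + C) + 14 = (C + g) + 14 = 14 + C + g)
U = 54 (U = 4 + 5*(6 + 4) = 4 + 5*10 = 4 + 50 = 54)
U*O(10 - 1*(-1), -2) = 54*(14 - 2 + (10 - 1*(-1))) = 54*(14 - 2 + (10 + 1)) = 54*(14 - 2 + 11) = 54*23 = 1242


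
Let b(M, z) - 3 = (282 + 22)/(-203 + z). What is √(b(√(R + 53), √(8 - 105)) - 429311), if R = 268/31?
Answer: 2*√((21787457 - 107327*I*√97)/(-203 + I*√97)) ≈ 5.5314e-5 - 655.22*I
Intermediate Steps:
R = 268/31 (R = 268*(1/31) = 268/31 ≈ 8.6452)
b(M, z) = 3 + 304/(-203 + z) (b(M, z) = 3 + (282 + 22)/(-203 + z) = 3 + 304/(-203 + z))
√(b(√(R + 53), √(8 - 105)) - 429311) = √((-305 + 3*√(8 - 105))/(-203 + √(8 - 105)) - 429311) = √((-305 + 3*√(-97))/(-203 + √(-97)) - 429311) = √((-305 + 3*(I*√97))/(-203 + I*√97) - 429311) = √((-305 + 3*I*√97)/(-203 + I*√97) - 429311) = √(-429311 + (-305 + 3*I*√97)/(-203 + I*√97))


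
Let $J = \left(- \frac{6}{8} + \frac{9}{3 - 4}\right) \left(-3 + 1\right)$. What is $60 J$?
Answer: $1170$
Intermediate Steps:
$J = \frac{39}{2}$ ($J = \left(\left(-6\right) \frac{1}{8} + \frac{9}{-1}\right) \left(-2\right) = \left(- \frac{3}{4} + 9 \left(-1\right)\right) \left(-2\right) = \left(- \frac{3}{4} - 9\right) \left(-2\right) = \left(- \frac{39}{4}\right) \left(-2\right) = \frac{39}{2} \approx 19.5$)
$60 J = 60 \cdot \frac{39}{2} = 1170$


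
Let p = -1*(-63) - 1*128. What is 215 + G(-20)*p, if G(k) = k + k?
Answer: 2815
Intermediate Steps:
G(k) = 2*k
p = -65 (p = 63 - 128 = -65)
215 + G(-20)*p = 215 + (2*(-20))*(-65) = 215 - 40*(-65) = 215 + 2600 = 2815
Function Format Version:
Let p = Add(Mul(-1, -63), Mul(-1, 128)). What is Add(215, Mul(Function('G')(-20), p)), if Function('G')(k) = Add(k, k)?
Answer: 2815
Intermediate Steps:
Function('G')(k) = Mul(2, k)
p = -65 (p = Add(63, -128) = -65)
Add(215, Mul(Function('G')(-20), p)) = Add(215, Mul(Mul(2, -20), -65)) = Add(215, Mul(-40, -65)) = Add(215, 2600) = 2815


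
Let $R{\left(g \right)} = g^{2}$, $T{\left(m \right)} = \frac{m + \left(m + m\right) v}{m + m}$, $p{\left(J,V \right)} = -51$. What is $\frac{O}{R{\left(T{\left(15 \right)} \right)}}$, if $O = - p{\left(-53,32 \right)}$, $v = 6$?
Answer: $\frac{204}{169} \approx 1.2071$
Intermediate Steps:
$T{\left(m \right)} = \frac{13}{2}$ ($T{\left(m \right)} = \frac{m + \left(m + m\right) 6}{m + m} = \frac{m + 2 m 6}{2 m} = \left(m + 12 m\right) \frac{1}{2 m} = 13 m \frac{1}{2 m} = \frac{13}{2}$)
$O = 51$ ($O = \left(-1\right) \left(-51\right) = 51$)
$\frac{O}{R{\left(T{\left(15 \right)} \right)}} = \frac{51}{\left(\frac{13}{2}\right)^{2}} = \frac{51}{\frac{169}{4}} = 51 \cdot \frac{4}{169} = \frac{204}{169}$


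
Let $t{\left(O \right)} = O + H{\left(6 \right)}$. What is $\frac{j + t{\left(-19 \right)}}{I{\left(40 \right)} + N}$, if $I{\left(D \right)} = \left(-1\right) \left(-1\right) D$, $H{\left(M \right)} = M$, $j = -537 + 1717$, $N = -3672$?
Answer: $- \frac{1167}{3632} \approx -0.32131$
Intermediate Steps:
$j = 1180$
$I{\left(D \right)} = D$ ($I{\left(D \right)} = 1 D = D$)
$t{\left(O \right)} = 6 + O$ ($t{\left(O \right)} = O + 6 = 6 + O$)
$\frac{j + t{\left(-19 \right)}}{I{\left(40 \right)} + N} = \frac{1180 + \left(6 - 19\right)}{40 - 3672} = \frac{1180 - 13}{-3632} = 1167 \left(- \frac{1}{3632}\right) = - \frac{1167}{3632}$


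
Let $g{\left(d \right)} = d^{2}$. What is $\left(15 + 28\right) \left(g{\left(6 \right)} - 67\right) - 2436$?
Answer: $-3769$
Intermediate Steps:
$\left(15 + 28\right) \left(g{\left(6 \right)} - 67\right) - 2436 = \left(15 + 28\right) \left(6^{2} - 67\right) - 2436 = 43 \left(36 - 67\right) - 2436 = 43 \left(-31\right) - 2436 = -1333 - 2436 = -3769$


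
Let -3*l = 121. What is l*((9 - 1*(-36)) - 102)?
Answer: 2299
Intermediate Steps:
l = -121/3 (l = -⅓*121 = -121/3 ≈ -40.333)
l*((9 - 1*(-36)) - 102) = -121*((9 - 1*(-36)) - 102)/3 = -121*((9 + 36) - 102)/3 = -121*(45 - 102)/3 = -121/3*(-57) = 2299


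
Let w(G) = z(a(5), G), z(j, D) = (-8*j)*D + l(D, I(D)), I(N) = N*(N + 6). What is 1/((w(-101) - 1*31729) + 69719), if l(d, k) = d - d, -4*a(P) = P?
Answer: 1/36980 ≈ 2.7042e-5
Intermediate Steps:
a(P) = -P/4
I(N) = N*(6 + N)
l(d, k) = 0
z(j, D) = -8*D*j (z(j, D) = (-8*j)*D + 0 = -8*D*j + 0 = -8*D*j)
w(G) = 10*G (w(G) = -8*G*(-¼*5) = -8*G*(-5/4) = 10*G)
1/((w(-101) - 1*31729) + 69719) = 1/((10*(-101) - 1*31729) + 69719) = 1/((-1010 - 31729) + 69719) = 1/(-32739 + 69719) = 1/36980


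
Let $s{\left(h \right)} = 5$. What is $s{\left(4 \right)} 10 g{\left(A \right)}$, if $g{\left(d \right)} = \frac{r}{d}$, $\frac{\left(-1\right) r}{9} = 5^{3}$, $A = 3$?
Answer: $-18750$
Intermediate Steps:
$r = -1125$ ($r = - 9 \cdot 5^{3} = \left(-9\right) 125 = -1125$)
$g{\left(d \right)} = - \frac{1125}{d}$
$s{\left(4 \right)} 10 g{\left(A \right)} = 5 \cdot 10 \left(- \frac{1125}{3}\right) = 50 \left(\left(-1125\right) \frac{1}{3}\right) = 50 \left(-375\right) = -18750$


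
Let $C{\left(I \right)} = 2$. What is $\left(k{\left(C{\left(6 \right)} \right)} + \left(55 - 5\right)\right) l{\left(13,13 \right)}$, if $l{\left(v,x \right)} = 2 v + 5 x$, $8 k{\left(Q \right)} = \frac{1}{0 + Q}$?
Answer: $\frac{72891}{16} \approx 4555.7$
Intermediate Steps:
$k{\left(Q \right)} = \frac{1}{8 Q}$ ($k{\left(Q \right)} = \frac{1}{8 \left(0 + Q\right)} = \frac{1}{8 Q}$)
$\left(k{\left(C{\left(6 \right)} \right)} + \left(55 - 5\right)\right) l{\left(13,13 \right)} = \left(\frac{1}{8 \cdot 2} + \left(55 - 5\right)\right) \left(2 \cdot 13 + 5 \cdot 13\right) = \left(\frac{1}{8} \cdot \frac{1}{2} + 50\right) \left(26 + 65\right) = \left(\frac{1}{16} + 50\right) 91 = \frac{801}{16} \cdot 91 = \frac{72891}{16}$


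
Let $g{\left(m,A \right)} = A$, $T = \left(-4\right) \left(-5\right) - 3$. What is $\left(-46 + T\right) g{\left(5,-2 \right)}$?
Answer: $58$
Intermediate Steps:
$T = 17$ ($T = 20 - 3 = 17$)
$\left(-46 + T\right) g{\left(5,-2 \right)} = \left(-46 + 17\right) \left(-2\right) = \left(-29\right) \left(-2\right) = 58$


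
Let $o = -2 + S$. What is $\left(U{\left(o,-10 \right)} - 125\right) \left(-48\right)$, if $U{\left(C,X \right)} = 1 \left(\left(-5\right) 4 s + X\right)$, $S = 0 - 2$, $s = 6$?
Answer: $12240$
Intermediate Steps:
$S = -2$
$o = -4$ ($o = -2 - 2 = -4$)
$U{\left(C,X \right)} = -120 + X$ ($U{\left(C,X \right)} = 1 \left(\left(-5\right) 4 \cdot 6 + X\right) = 1 \left(\left(-20\right) 6 + X\right) = 1 \left(-120 + X\right) = -120 + X$)
$\left(U{\left(o,-10 \right)} - 125\right) \left(-48\right) = \left(\left(-120 - 10\right) - 125\right) \left(-48\right) = \left(-130 - 125\right) \left(-48\right) = \left(-255\right) \left(-48\right) = 12240$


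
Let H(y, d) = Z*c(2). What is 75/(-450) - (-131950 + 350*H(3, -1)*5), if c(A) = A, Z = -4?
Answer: 875699/6 ≈ 1.4595e+5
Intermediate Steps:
H(y, d) = -8 (H(y, d) = -4*2 = -8)
75/(-450) - (-131950 + 350*H(3, -1)*5) = 75/(-450) - (-131950 - 14000) = 75*(-1/450) - 350/(1/((-7 - 40) - 370)) = -⅙ - 350/(1/(-47 - 370)) = -⅙ - 350/(1/(-417)) = -⅙ - 350/(-1/417) = -⅙ - 350*(-417) = -⅙ + 145950 = 875699/6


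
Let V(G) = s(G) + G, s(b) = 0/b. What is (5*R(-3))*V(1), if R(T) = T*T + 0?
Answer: 45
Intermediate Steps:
s(b) = 0
R(T) = T² (R(T) = T² + 0 = T²)
V(G) = G (V(G) = 0 + G = G)
(5*R(-3))*V(1) = (5*(-3)²)*1 = (5*9)*1 = 45*1 = 45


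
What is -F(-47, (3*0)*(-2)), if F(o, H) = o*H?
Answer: 0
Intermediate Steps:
F(o, H) = H*o
-F(-47, (3*0)*(-2)) = -(3*0)*(-2)*(-47) = -0*(-2)*(-47) = -0*(-47) = -1*0 = 0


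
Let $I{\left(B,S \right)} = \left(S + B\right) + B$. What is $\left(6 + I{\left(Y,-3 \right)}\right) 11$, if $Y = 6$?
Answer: $165$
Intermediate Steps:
$I{\left(B,S \right)} = S + 2 B$ ($I{\left(B,S \right)} = \left(B + S\right) + B = S + 2 B$)
$\left(6 + I{\left(Y,-3 \right)}\right) 11 = \left(6 + \left(-3 + 2 \cdot 6\right)\right) 11 = \left(6 + \left(-3 + 12\right)\right) 11 = \left(6 + 9\right) 11 = 15 \cdot 11 = 165$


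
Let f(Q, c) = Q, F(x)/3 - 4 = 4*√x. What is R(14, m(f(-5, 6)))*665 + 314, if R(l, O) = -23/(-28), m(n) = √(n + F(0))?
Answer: 3441/4 ≈ 860.25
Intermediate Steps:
F(x) = 12 + 12*√x (F(x) = 12 + 3*(4*√x) = 12 + 12*√x)
m(n) = √(12 + n) (m(n) = √(n + (12 + 12*√0)) = √(n + (12 + 12*0)) = √(n + (12 + 0)) = √(n + 12) = √(12 + n))
R(l, O) = 23/28 (R(l, O) = -23*(-1/28) = 23/28)
R(14, m(f(-5, 6)))*665 + 314 = (23/28)*665 + 314 = 2185/4 + 314 = 3441/4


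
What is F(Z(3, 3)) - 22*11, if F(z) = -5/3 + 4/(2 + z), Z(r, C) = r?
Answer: -3643/15 ≈ -242.87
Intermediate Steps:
F(z) = -5/3 + 4/(2 + z) (F(z) = -5*⅓ + 4/(2 + z) = -5/3 + 4/(2 + z))
F(Z(3, 3)) - 22*11 = (2 - 5*3)/(3*(2 + 3)) - 22*11 = (⅓)*(2 - 15)/5 - 242 = (⅓)*(⅕)*(-13) - 242 = -13/15 - 242 = -3643/15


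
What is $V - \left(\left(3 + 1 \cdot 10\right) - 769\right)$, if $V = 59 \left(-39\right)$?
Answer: $-1545$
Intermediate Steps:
$V = -2301$
$V - \left(\left(3 + 1 \cdot 10\right) - 769\right) = -2301 - \left(\left(3 + 1 \cdot 10\right) - 769\right) = -2301 - \left(\left(3 + 10\right) - 769\right) = -2301 - \left(13 - 769\right) = -2301 - -756 = -2301 + 756 = -1545$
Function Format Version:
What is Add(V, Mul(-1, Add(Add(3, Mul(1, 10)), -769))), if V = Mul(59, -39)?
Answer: -1545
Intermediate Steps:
V = -2301
Add(V, Mul(-1, Add(Add(3, Mul(1, 10)), -769))) = Add(-2301, Mul(-1, Add(Add(3, Mul(1, 10)), -769))) = Add(-2301, Mul(-1, Add(Add(3, 10), -769))) = Add(-2301, Mul(-1, Add(13, -769))) = Add(-2301, Mul(-1, -756)) = Add(-2301, 756) = -1545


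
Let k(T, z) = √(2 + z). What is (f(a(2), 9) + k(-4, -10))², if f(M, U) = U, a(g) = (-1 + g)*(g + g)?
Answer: 73 + 36*I*√2 ≈ 73.0 + 50.912*I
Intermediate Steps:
a(g) = 2*g*(-1 + g) (a(g) = (-1 + g)*(2*g) = 2*g*(-1 + g))
(f(a(2), 9) + k(-4, -10))² = (9 + √(2 - 10))² = (9 + √(-8))² = (9 + 2*I*√2)²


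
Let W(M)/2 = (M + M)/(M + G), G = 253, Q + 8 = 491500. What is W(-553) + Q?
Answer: 36862453/75 ≈ 4.9150e+5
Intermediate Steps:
Q = 491492 (Q = -8 + 491500 = 491492)
W(M) = 4*M/(253 + M) (W(M) = 2*((M + M)/(M + 253)) = 2*((2*M)/(253 + M)) = 2*(2*M/(253 + M)) = 4*M/(253 + M))
W(-553) + Q = 4*(-553)/(253 - 553) + 491492 = 4*(-553)/(-300) + 491492 = 4*(-553)*(-1/300) + 491492 = 553/75 + 491492 = 36862453/75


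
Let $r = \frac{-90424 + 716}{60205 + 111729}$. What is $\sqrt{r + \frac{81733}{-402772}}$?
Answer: $\frac{i \sqrt{217205645575959393969}}{17312550262} \approx 0.85128 i$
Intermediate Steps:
$r = - \frac{44854}{85967}$ ($r = - \frac{89708}{171934} = \left(-89708\right) \frac{1}{171934} = - \frac{44854}{85967} \approx -0.52176$)
$\sqrt{r + \frac{81733}{-402772}} = \sqrt{- \frac{44854}{85967} + \frac{81733}{-402772}} = \sqrt{- \frac{44854}{85967} + 81733 \left(- \frac{1}{402772}\right)} = \sqrt{- \frac{44854}{85967} - \frac{81733}{402772}} = \sqrt{- \frac{25092276099}{34625100524}} = \frac{i \sqrt{217205645575959393969}}{17312550262}$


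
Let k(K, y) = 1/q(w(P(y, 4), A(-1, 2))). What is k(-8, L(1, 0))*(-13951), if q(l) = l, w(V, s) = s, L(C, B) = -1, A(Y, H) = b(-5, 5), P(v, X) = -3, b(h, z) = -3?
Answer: 13951/3 ≈ 4650.3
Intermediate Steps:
A(Y, H) = -3
k(K, y) = -1/3 (k(K, y) = 1/(-3) = -1/3)
k(-8, L(1, 0))*(-13951) = -1/3*(-13951) = 13951/3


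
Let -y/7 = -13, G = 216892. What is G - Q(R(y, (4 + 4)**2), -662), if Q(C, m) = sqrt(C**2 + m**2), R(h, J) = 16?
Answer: 216892 - 10*sqrt(4385) ≈ 2.1623e+5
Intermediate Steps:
y = 91 (y = -7*(-13) = 91)
G - Q(R(y, (4 + 4)**2), -662) = 216892 - sqrt(16**2 + (-662)**2) = 216892 - sqrt(256 + 438244) = 216892 - sqrt(438500) = 216892 - 10*sqrt(4385)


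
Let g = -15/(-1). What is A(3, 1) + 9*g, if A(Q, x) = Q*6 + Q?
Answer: 156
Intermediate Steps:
A(Q, x) = 7*Q (A(Q, x) = 6*Q + Q = 7*Q)
g = 15 (g = -15*(-1) = 15)
A(3, 1) + 9*g = 7*3 + 9*15 = 21 + 135 = 156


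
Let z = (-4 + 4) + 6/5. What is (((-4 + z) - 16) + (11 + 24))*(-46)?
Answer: -3726/5 ≈ -745.20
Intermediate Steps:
z = 6/5 (z = 0 + 6*(⅕) = 0 + 6/5 = 6/5 ≈ 1.2000)
(((-4 + z) - 16) + (11 + 24))*(-46) = (((-4 + 6/5) - 16) + (11 + 24))*(-46) = ((-14/5 - 16) + 35)*(-46) = (-94/5 + 35)*(-46) = (81/5)*(-46) = -3726/5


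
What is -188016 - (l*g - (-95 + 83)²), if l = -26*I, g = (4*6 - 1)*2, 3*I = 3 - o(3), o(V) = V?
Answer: -187872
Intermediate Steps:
I = 0 (I = (3 - 1*3)/3 = (3 - 3)/3 = (⅓)*0 = 0)
g = 46 (g = (24 - 1)*2 = 23*2 = 46)
l = 0 (l = -26*0 = 0)
-188016 - (l*g - (-95 + 83)²) = -188016 - (0*46 - (-95 + 83)²) = -188016 - (0 - 1*(-12)²) = -188016 - (0 - 1*144) = -188016 - (0 - 144) = -188016 - 1*(-144) = -188016 + 144 = -187872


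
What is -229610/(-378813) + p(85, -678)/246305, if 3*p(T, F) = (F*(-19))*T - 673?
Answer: 64910689179/31101178655 ≈ 2.0871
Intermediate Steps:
p(T, F) = -673/3 - 19*F*T/3 (p(T, F) = ((F*(-19))*T - 673)/3 = ((-19*F)*T - 673)/3 = (-19*F*T - 673)/3 = (-673 - 19*F*T)/3 = -673/3 - 19*F*T/3)
-229610/(-378813) + p(85, -678)/246305 = -229610/(-378813) + (-673/3 - 19/3*(-678)*85)/246305 = -229610*(-1/378813) + (-673/3 + 364990)*(1/246305) = 229610/378813 + (1094297/3)*(1/246305) = 229610/378813 + 1094297/738915 = 64910689179/31101178655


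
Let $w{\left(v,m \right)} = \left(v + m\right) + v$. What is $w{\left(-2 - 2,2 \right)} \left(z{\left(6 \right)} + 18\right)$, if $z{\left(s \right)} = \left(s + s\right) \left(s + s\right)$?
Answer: $-972$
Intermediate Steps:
$z{\left(s \right)} = 4 s^{2}$ ($z{\left(s \right)} = 2 s 2 s = 4 s^{2}$)
$w{\left(v,m \right)} = m + 2 v$ ($w{\left(v,m \right)} = \left(m + v\right) + v = m + 2 v$)
$w{\left(-2 - 2,2 \right)} \left(z{\left(6 \right)} + 18\right) = \left(2 + 2 \left(-2 - 2\right)\right) \left(4 \cdot 6^{2} + 18\right) = \left(2 + 2 \left(-4\right)\right) \left(4 \cdot 36 + 18\right) = \left(2 - 8\right) \left(144 + 18\right) = \left(-6\right) 162 = -972$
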